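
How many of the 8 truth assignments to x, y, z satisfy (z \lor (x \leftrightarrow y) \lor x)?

x | y | z | (x \leftrightarrow y) | φ
- | - | - | --------------------- | -
T | T | T |           T           | T
T | T | F |           T           | T
T | F | T |           F           | T
T | F | F |           F           | T
F | T | T |           F           | T
F | T | F |           F           | F
F | F | T |           T           | T
F | F | F |           T           | T
The formula is true on 7 of the 8 rows.

7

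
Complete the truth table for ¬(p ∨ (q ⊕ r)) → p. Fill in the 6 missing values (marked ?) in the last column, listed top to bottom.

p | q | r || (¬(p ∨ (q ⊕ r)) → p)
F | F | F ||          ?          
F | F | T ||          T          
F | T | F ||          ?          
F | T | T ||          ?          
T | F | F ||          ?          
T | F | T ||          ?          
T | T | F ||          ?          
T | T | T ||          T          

F, T, F, T, T, T

Row p=F, q=F, r=F: ¬(p ∨ (q ⊕ r)) = T, so (¬(p ∨ (q ⊕ r)) → p) = F.
Row p=F, q=T, r=F: ¬(p ∨ (q ⊕ r)) = F, so (¬(p ∨ (q ⊕ r)) → p) = T.
Row p=F, q=T, r=T: ¬(p ∨ (q ⊕ r)) = T, so (¬(p ∨ (q ⊕ r)) → p) = F.
Row p=T, q=F, r=F: ¬(p ∨ (q ⊕ r)) = F, so (¬(p ∨ (q ⊕ r)) → p) = T.
Row p=T, q=F, r=T: ¬(p ∨ (q ⊕ r)) = F, so (¬(p ∨ (q ⊕ r)) → p) = T.
Row p=T, q=T, r=F: ¬(p ∨ (q ⊕ r)) = F, so (¬(p ∨ (q ⊕ r)) → p) = T.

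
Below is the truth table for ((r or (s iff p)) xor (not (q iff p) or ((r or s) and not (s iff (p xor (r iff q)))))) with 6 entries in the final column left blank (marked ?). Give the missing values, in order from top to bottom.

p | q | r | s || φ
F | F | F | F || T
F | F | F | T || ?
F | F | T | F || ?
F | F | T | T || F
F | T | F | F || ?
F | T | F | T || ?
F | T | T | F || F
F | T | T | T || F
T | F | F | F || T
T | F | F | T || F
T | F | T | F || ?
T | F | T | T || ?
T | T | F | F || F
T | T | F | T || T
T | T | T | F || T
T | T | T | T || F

Row p=F, q=F, r=F, s=T: (r or (s iff p)) = F, (not (q iff p) or ((r or s) and not (s iff (p xor (r iff q))))) = F, so the formula = F.
Row p=F, q=F, r=T, s=F: (r or (s iff p)) = T, (not (q iff p) or ((r or s) and not (s iff (p xor (r iff q))))) = F, so the formula = T.
Row p=F, q=T, r=F, s=F: (r or (s iff p)) = T, (not (q iff p) or ((r or s) and not (s iff (p xor (r iff q))))) = T, so the formula = F.
Row p=F, q=T, r=F, s=T: (r or (s iff p)) = F, (not (q iff p) or ((r or s) and not (s iff (p xor (r iff q))))) = T, so the formula = T.
Row p=T, q=F, r=T, s=F: (r or (s iff p)) = T, (not (q iff p) or ((r or s) and not (s iff (p xor (r iff q))))) = T, so the formula = F.
Row p=T, q=F, r=T, s=T: (r or (s iff p)) = T, (not (q iff p) or ((r or s) and not (s iff (p xor (r iff q))))) = T, so the formula = F.

F, T, F, T, F, F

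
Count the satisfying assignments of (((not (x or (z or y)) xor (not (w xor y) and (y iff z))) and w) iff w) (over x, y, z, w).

11

x | y | z | w || (z or y) | (x or (z or y)) | not (x or (z or y)) | (w xor y) | not (w xor y) | (y iff z) | φ
1 | 1 | 1 | 1 ||    1     |        1        |          0          |     0     |       1       |     1     | 1
1 | 1 | 1 | 0 ||    1     |        1        |          0          |     1     |       0       |     1     | 1
1 | 1 | 0 | 1 ||    1     |        1        |          0          |     0     |       1       |     0     | 0
1 | 1 | 0 | 0 ||    1     |        1        |          0          |     1     |       0       |     0     | 1
1 | 0 | 1 | 1 ||    1     |        1        |          0          |     1     |       0       |     0     | 0
1 | 0 | 1 | 0 ||    1     |        1        |          0          |     0     |       1       |     0     | 1
1 | 0 | 0 | 1 ||    0     |        1        |          0          |     1     |       0       |     1     | 0
1 | 0 | 0 | 0 ||    0     |        1        |          0          |     0     |       1       |     1     | 1
0 | 1 | 1 | 1 ||    1     |        1        |          0          |     0     |       1       |     1     | 1
0 | 1 | 1 | 0 ||    1     |        1        |          0          |     1     |       0       |     1     | 1
0 | 1 | 0 | 1 ||    1     |        1        |          0          |     0     |       1       |     0     | 0
0 | 1 | 0 | 0 ||    1     |        1        |          0          |     1     |       0       |     0     | 1
0 | 0 | 1 | 1 ||    1     |        1        |          0          |     1     |       0       |     0     | 0
0 | 0 | 1 | 0 ||    1     |        1        |          0          |     0     |       1       |     0     | 1
0 | 0 | 0 | 1 ||    0     |        0        |          1          |     1     |       0       |     1     | 1
0 | 0 | 0 | 0 ||    0     |        0        |          1          |     0     |       1       |     1     | 1
The formula is true on 11 of the 16 rows.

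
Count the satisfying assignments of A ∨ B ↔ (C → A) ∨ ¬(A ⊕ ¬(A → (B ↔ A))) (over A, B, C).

A | B | C || φ
1 | 1 | 1 || 1
1 | 1 | 0 || 1
1 | 0 | 1 || 1
1 | 0 | 0 || 1
0 | 1 | 1 || 1
0 | 1 | 0 || 1
0 | 0 | 1 || 0
0 | 0 | 0 || 0
The formula is true on 6 of the 8 rows.

6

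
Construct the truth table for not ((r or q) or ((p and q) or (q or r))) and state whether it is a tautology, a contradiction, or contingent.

p | q | r || (r or q) | (p and q) | (q or r) | ((p and q) or (q or r)) | φ
1 | 1 | 1 ||    1     |     1     |    1     |            1            | 0
1 | 1 | 0 ||    1     |     1     |    1     |            1            | 0
1 | 0 | 1 ||    1     |     0     |    1     |            1            | 0
1 | 0 | 0 ||    0     |     0     |    0     |            0            | 1
0 | 1 | 1 ||    1     |     0     |    1     |            1            | 0
0 | 1 | 0 ||    1     |     0     |    1     |            1            | 0
0 | 0 | 1 ||    1     |     0     |    1     |            1            | 0
0 | 0 | 0 ||    0     |     0     |    0     |            0            | 1
2 of 8 rows are 1, so the formula is contingent.

contingent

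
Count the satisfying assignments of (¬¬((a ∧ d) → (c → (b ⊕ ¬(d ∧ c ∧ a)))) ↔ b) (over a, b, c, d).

a | b | c | d || (a ∧ d) | (d ∧ c ∧ a) | ¬(d ∧ c ∧ a) | (b ⊕ ¬(d ∧ c ∧ a)) | (c → (b ⊕ ¬(d ∧ c ∧ a))) | φ
T | T | T | T ||    T    |      T      |      F       |         T          |            T             | T
T | T | T | F ||    F    |      F      |      T       |         F          |            F             | T
T | T | F | T ||    T    |      F      |      T       |         F          |            T             | T
T | T | F | F ||    F    |      F      |      T       |         F          |            T             | T
T | F | T | T ||    T    |      T      |      F       |         F          |            F             | T
T | F | T | F ||    F    |      F      |      T       |         T          |            T             | F
T | F | F | T ||    T    |      F      |      T       |         T          |            T             | F
T | F | F | F ||    F    |      F      |      T       |         T          |            T             | F
F | T | T | T ||    F    |      F      |      T       |         F          |            F             | T
F | T | T | F ||    F    |      F      |      T       |         F          |            F             | T
F | T | F | T ||    F    |      F      |      T       |         F          |            T             | T
F | T | F | F ||    F    |      F      |      T       |         F          |            T             | T
F | F | T | T ||    F    |      F      |      T       |         T          |            T             | F
F | F | T | F ||    F    |      F      |      T       |         T          |            T             | F
F | F | F | T ||    F    |      F      |      T       |         T          |            T             | F
F | F | F | F ||    F    |      F      |      T       |         T          |            T             | F
The formula is true on 9 of the 16 rows.

9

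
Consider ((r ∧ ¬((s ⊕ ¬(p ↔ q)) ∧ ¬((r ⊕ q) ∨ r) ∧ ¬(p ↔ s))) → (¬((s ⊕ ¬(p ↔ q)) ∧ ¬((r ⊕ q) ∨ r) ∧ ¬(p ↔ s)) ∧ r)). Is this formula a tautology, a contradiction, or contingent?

p | q | r | s || φ
T | T | T | T || T
T | T | T | F || T
T | T | F | T || T
T | T | F | F || T
T | F | T | T || T
T | F | T | F || T
T | F | F | T || T
T | F | F | F || T
F | T | T | T || T
F | T | T | F || T
F | T | F | T || T
F | T | F | F || T
F | F | T | T || T
F | F | T | F || T
F | F | F | T || T
F | F | F | F || T
Every row is T, so the formula is a tautology.

tautology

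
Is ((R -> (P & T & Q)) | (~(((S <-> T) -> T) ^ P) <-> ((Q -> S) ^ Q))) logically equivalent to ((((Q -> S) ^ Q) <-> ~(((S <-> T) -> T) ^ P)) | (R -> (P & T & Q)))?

equivalent

P | Q | R | S | T | φ | ψ
- | - | - | - | - | - | -
F | F | F | F | F | T | T
F | F | F | F | T | T | T
F | F | F | T | F | T | T
F | F | F | T | T | T | T
F | F | T | F | F | T | T
F | F | T | F | T | F | F
F | F | T | T | F | F | F
F | F | T | T | T | F | F
F | T | F | F | F | T | T
F | T | F | F | T | T | T
F | T | F | T | F | T | T
F | T | F | T | T | T | T
F | T | T | F | F | T | T
F | T | T | F | T | F | F
F | T | T | T | F | T | T
F | T | T | T | T | T | T
T | F | F | F | F | T | T
T | F | F | F | T | T | T
T | F | F | T | F | T | T
T | F | F | T | T | T | T
T | F | T | F | F | F | F
T | F | T | F | T | T | T
T | F | T | T | F | T | T
T | F | T | T | T | T | T
T | T | F | F | F | T | T
T | T | F | F | T | T | T
T | T | F | T | F | T | T
T | T | F | T | T | T | T
T | T | T | F | F | F | F
T | T | T | F | T | T | T
T | T | T | T | F | F | F
T | T | T | T | T | T | T
The columns for φ and ψ agree on every row, so they are logically equivalent.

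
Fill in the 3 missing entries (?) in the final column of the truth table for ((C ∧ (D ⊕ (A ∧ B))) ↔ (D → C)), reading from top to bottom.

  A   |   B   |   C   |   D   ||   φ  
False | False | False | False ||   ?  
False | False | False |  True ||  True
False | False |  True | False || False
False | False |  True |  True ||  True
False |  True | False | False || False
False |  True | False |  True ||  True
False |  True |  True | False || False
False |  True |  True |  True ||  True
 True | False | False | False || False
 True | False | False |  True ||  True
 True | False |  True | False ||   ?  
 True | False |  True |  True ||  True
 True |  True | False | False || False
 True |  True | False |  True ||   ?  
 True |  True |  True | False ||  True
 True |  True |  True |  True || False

False, False, True

Row A=False, B=False, C=False, D=False: (C ∧ (D ⊕ (A ∧ B))) = False, (D → C) = True, so the formula = False.
Row A=True, B=False, C=True, D=False: (C ∧ (D ⊕ (A ∧ B))) = False, (D → C) = True, so the formula = False.
Row A=True, B=True, C=False, D=True: (C ∧ (D ⊕ (A ∧ B))) = False, (D → C) = False, so the formula = True.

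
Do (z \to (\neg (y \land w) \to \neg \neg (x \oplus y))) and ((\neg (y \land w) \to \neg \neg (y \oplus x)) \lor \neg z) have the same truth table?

x | y | z | w || φ | ψ
T | T | T | T || T | T
T | T | T | F || F | F
T | T | F | T || T | T
T | T | F | F || T | T
T | F | T | T || T | T
T | F | T | F || T | T
T | F | F | T || T | T
T | F | F | F || T | T
F | T | T | T || T | T
F | T | T | F || T | T
F | T | F | T || T | T
F | T | F | F || T | T
F | F | T | T || F | F
F | F | T | F || F | F
F | F | F | T || T | T
F | F | F | F || T | T
The columns for φ and ψ agree on every row, so they are logically equivalent.

equivalent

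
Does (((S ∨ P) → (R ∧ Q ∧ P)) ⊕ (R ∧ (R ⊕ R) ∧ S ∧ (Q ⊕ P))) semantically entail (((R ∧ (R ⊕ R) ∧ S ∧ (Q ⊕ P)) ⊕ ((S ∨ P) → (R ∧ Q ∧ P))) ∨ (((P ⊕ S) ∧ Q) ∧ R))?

yes

P  Q  R  S  |  φ  ψ
0  0  0  0  |  1  1
0  0  0  1  |  0  0
0  0  1  0  |  1  1
0  0  1  1  |  0  0
0  1  0  0  |  1  1
0  1  0  1  |  0  0
0  1  1  0  |  1  1
0  1  1  1  |  0  1
1  0  0  0  |  0  0
1  0  0  1  |  0  0
1  0  1  0  |  0  0
1  0  1  1  |  0  0
1  1  0  0  |  0  0
1  1  0  1  |  0  0
1  1  1  0  |  1  1
1  1  1  1  |  1  1
In every row where φ is true, ψ is also true, so φ ⊨ ψ.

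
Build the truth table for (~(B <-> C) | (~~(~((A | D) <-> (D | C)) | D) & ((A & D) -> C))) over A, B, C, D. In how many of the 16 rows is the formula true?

A | B | C | D || φ
F | F | F | F || F
F | F | F | T || T
F | F | T | F || T
F | F | T | T || T
F | T | F | F || T
F | T | F | T || T
F | T | T | F || T
F | T | T | T || T
T | F | F | F || T
T | F | F | T || F
T | F | T | F || T
T | F | T | T || T
T | T | F | F || T
T | T | F | T || T
T | T | T | F || F
T | T | T | T || T
The formula is true on 13 of the 16 rows.

13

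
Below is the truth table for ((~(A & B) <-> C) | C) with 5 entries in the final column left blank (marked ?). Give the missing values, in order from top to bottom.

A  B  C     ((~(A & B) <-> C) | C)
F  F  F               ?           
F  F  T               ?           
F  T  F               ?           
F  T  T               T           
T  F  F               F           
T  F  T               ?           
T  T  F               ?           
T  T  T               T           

F, T, F, T, T

Row A=F, B=F, C=F: (~(A & B) <-> C) = F, so ((~(A & B) <-> C) | C) = F.
Row A=F, B=F, C=T: (~(A & B) <-> C) = T, so ((~(A & B) <-> C) | C) = T.
Row A=F, B=T, C=F: (~(A & B) <-> C) = F, so ((~(A & B) <-> C) | C) = F.
Row A=T, B=F, C=T: (~(A & B) <-> C) = T, so ((~(A & B) <-> C) | C) = T.
Row A=T, B=T, C=F: (~(A & B) <-> C) = T, so ((~(A & B) <-> C) | C) = T.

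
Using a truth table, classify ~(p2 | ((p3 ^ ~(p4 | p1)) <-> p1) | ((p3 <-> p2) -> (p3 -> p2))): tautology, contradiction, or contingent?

contradiction

p1 | p2 | p3 | p4 | φ
-- | -- | -- | -- | -
F  | F  | F  | F  | F
F  | F  | F  | T  | F
F  | F  | T  | F  | F
F  | F  | T  | T  | F
F  | T  | F  | F  | F
F  | T  | F  | T  | F
F  | T  | T  | F  | F
F  | T  | T  | T  | F
T  | F  | F  | F  | F
T  | F  | F  | T  | F
T  | F  | T  | F  | F
T  | F  | T  | T  | F
T  | T  | F  | F  | F
T  | T  | F  | T  | F
T  | T  | T  | F  | F
T  | T  | T  | T  | F
Every row is F, so the formula is a contradiction.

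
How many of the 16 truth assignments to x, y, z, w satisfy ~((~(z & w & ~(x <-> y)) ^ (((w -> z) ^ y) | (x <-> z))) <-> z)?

x | y | z | w | φ
- | - | - | - | -
F | F | F | F | F
F | F | F | T | F
F | F | T | F | T
F | F | T | T | T
F | T | F | F | F
F | T | F | T | F
F | T | T | F | F
F | T | T | T | T
T | F | F | F | F
T | F | F | T | T
T | F | T | F | T
T | F | T | T | F
T | T | F | F | T
T | T | F | T | F
T | T | T | F | T
T | T | T | T | T
The formula is true on 8 of the 16 rows.

8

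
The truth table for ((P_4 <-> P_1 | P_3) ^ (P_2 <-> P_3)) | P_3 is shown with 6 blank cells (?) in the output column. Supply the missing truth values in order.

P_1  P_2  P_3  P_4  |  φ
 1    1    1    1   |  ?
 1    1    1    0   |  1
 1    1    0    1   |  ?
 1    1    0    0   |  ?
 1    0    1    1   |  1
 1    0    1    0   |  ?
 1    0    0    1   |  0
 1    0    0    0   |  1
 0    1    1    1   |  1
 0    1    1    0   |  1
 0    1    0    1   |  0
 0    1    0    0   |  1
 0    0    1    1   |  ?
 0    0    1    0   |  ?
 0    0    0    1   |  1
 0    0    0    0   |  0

Row P_1=1, P_2=1, P_3=1, P_4=1: ((P_4 <-> P_1 | P_3) ^ (P_2 <-> P_3)) = 0, so the formula = 1.
Row P_1=1, P_2=1, P_3=0, P_4=1: ((P_4 <-> P_1 | P_3) ^ (P_2 <-> P_3)) = 1, so the formula = 1.
Row P_1=1, P_2=1, P_3=0, P_4=0: ((P_4 <-> P_1 | P_3) ^ (P_2 <-> P_3)) = 0, so the formula = 0.
Row P_1=1, P_2=0, P_3=1, P_4=0: ((P_4 <-> P_1 | P_3) ^ (P_2 <-> P_3)) = 0, so the formula = 1.
Row P_1=0, P_2=0, P_3=1, P_4=1: ((P_4 <-> P_1 | P_3) ^ (P_2 <-> P_3)) = 1, so the formula = 1.
Row P_1=0, P_2=0, P_3=1, P_4=0: ((P_4 <-> P_1 | P_3) ^ (P_2 <-> P_3)) = 0, so the formula = 1.

1, 1, 0, 1, 1, 1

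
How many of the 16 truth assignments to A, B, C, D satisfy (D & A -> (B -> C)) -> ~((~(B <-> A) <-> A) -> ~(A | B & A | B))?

A  B  C  D     (D & A)  (B -> C)  ((D & A) -> (B -> C))  (B <-> A)  ~(B <-> A)  (~(B <-> A) <-> A)  (B & A)  (A | (B & A) | B)  ~(A | (B & A) | B)  φ
1  1  1  1        1        1                1                1          0               0              1             1                  0           0
1  1  1  0        0        1                1                1          0               0              1             1                  0           0
1  1  0  1        1        0                0                1          0               0              1             1                  0           1
1  1  0  0        0        0                1                1          0               0              1             1                  0           0
1  0  1  1        1        1                1                0          1               1              0             1                  0           1
1  0  1  0        0        1                1                0          1               1              0             1                  0           1
1  0  0  1        1        1                1                0          1               1              0             1                  0           1
1  0  0  0        0        1                1                0          1               1              0             1                  0           1
0  1  1  1        0        1                1                0          1               0              0             1                  0           0
0  1  1  0        0        1                1                0          1               0              0             1                  0           0
0  1  0  1        0        0                1                0          1               0              0             1                  0           0
0  1  0  0        0        0                1                0          1               0              0             1                  0           0
0  0  1  1        0        1                1                1          0               1              0             0                  1           0
0  0  1  0        0        1                1                1          0               1              0             0                  1           0
0  0  0  1        0        1                1                1          0               1              0             0                  1           0
0  0  0  0        0        1                1                1          0               1              0             0                  1           0
The formula is true on 5 of the 16 rows.

5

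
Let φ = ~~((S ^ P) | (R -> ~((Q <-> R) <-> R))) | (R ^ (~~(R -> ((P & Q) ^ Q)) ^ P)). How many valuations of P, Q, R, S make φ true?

P  Q  R  S  |  (S ^ P)  (Q <-> R)  ((Q <-> R) <-> R)  ~((Q <-> R) <-> R)  (R -> ~((Q <-> R) <-> R))  (P & Q)  ((P & Q) ^ Q)  (R -> ((P & Q) ^ Q))  ~(R -> ((P & Q) ^ Q))  ~~(R -> ((P & Q) ^ Q))  (~~(R -> ((P & Q) ^ Q)) ^ P)  φ
T  T  T  T  |     F         T              T                  F                       F                 T           F                 F                      T                      F                          T                F
T  T  T  F  |     T         T              T                  F                       F                 T           F                 F                      T                      F                          T                T
T  T  F  T  |     F         F              T                  F                       T                 T           F                 T                      F                      T                          F                T
T  T  F  F  |     T         F              T                  F                       T                 T           F                 T                      F                      T                          F                T
T  F  T  T  |     F         F              F                  T                       T                 F           F                 F                      T                      F                          T                T
T  F  T  F  |     T         F              F                  T                       T                 F           F                 F                      T                      F                          T                T
T  F  F  T  |     F         T              F                  T                       T                 F           F                 T                      F                      T                          F                T
T  F  F  F  |     T         T              F                  T                       T                 F           F                 T                      F                      T                          F                T
F  T  T  T  |     T         T              T                  F                       F                 F           T                 T                      F                      T                          T                T
F  T  T  F  |     F         T              T                  F                       F                 F           T                 T                      F                      T                          T                F
F  T  F  T  |     T         F              T                  F                       T                 F           T                 T                      F                      T                          T                T
F  T  F  F  |     F         F              T                  F                       T                 F           T                 T                      F                      T                          T                T
F  F  T  T  |     T         F              F                  T                       T                 F           F                 F                      T                      F                          F                T
F  F  T  F  |     F         F              F                  T                       T                 F           F                 F                      T                      F                          F                T
F  F  F  T  |     T         T              F                  T                       T                 F           F                 T                      F                      T                          T                T
F  F  F  F  |     F         T              F                  T                       T                 F           F                 T                      F                      T                          T                T
The formula is true on 14 of the 16 rows.

14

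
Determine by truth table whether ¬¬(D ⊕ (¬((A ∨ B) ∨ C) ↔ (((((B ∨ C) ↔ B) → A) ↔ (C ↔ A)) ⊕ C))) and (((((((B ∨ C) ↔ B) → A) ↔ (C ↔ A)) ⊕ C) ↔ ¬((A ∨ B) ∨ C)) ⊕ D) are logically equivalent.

A  B  C  D  |  φ  ψ
T  T  T  T  |  F  F
T  T  T  F  |  T  T
T  T  F  T  |  F  F
T  T  F  F  |  T  T
T  F  T  T  |  F  F
T  F  T  F  |  T  T
T  F  F  T  |  F  F
T  F  F  F  |  T  T
F  T  T  T  |  F  F
F  T  T  F  |  T  T
F  T  F  T  |  F  F
F  T  F  F  |  T  T
F  F  T  T  |  T  T
F  F  T  F  |  F  F
F  F  F  T  |  T  T
F  F  F  F  |  F  F
The columns for φ and ψ agree on every row, so they are logically equivalent.

equivalent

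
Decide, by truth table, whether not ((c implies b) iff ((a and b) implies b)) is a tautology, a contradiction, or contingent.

a | b | c || φ
T | T | T || F
T | T | F || F
T | F | T || T
T | F | F || F
F | T | T || F
F | T | F || F
F | F | T || T
F | F | F || F
2 of 8 rows are T, so the formula is contingent.

contingent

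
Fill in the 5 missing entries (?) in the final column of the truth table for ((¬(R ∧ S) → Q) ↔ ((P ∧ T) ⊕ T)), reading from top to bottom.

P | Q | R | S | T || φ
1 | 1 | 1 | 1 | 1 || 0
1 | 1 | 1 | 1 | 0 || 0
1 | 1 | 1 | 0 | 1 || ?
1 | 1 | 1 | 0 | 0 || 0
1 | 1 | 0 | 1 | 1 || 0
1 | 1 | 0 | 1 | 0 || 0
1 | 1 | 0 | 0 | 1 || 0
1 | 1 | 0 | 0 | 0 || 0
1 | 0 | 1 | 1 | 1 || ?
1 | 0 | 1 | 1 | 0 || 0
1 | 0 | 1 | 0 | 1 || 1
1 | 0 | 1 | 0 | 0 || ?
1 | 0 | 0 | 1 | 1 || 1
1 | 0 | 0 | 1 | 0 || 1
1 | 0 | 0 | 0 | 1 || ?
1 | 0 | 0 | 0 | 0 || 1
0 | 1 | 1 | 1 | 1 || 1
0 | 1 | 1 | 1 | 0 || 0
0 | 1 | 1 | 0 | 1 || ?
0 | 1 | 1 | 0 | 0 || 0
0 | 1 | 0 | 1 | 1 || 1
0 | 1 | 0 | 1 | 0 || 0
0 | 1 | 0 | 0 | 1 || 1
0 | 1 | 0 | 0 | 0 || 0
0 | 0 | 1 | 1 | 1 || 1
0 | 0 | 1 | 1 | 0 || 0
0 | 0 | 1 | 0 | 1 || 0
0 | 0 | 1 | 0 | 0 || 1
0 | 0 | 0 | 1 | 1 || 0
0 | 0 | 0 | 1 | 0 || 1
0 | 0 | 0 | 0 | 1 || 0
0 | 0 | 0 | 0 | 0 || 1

0, 0, 1, 1, 1

Row P=1, Q=1, R=1, S=0, T=1: (¬(R ∧ S) → Q) = 1, ((P ∧ T) ⊕ T) = 0, so the formula = 0.
Row P=1, Q=0, R=1, S=1, T=1: (¬(R ∧ S) → Q) = 1, ((P ∧ T) ⊕ T) = 0, so the formula = 0.
Row P=1, Q=0, R=1, S=0, T=0: (¬(R ∧ S) → Q) = 0, ((P ∧ T) ⊕ T) = 0, so the formula = 1.
Row P=1, Q=0, R=0, S=0, T=1: (¬(R ∧ S) → Q) = 0, ((P ∧ T) ⊕ T) = 0, so the formula = 1.
Row P=0, Q=1, R=1, S=0, T=1: (¬(R ∧ S) → Q) = 1, ((P ∧ T) ⊕ T) = 1, so the formula = 1.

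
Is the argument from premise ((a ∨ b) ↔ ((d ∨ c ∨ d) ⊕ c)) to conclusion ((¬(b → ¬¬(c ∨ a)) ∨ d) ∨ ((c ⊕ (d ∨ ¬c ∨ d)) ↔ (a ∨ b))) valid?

no

a  b  c  d  |  φ  ψ
1  1  1  1  |  0  1
1  1  1  0  |  0  1
1  1  0  1  |  1  1
1  1  0  0  |  0  1
1  0  1  1  |  0  1
1  0  1  0  |  0  1
1  0  0  1  |  1  1
1  0  0  0  |  0  1
0  1  1  1  |  0  1
0  1  1  0  |  0  1
0  1  0  1  |  1  1
0  1  0  0  |  0  1
0  0  1  1  |  1  1
0  0  1  0  |  1  0
0  0  0  1  |  0  1
0  0  0  0  |  1  0
At a=0, b=0, c=1, d=0 we have φ true but ψ false, so φ does not entail ψ.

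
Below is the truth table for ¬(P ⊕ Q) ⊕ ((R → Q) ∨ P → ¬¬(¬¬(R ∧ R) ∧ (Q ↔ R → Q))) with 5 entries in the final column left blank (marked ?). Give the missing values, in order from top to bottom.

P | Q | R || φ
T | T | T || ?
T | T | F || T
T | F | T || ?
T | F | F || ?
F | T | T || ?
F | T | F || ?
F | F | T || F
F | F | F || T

F, T, F, T, F

Row P=T, Q=T, R=T: ¬(P ⊕ Q) = T, ((R → Q) ∨ P → ¬¬(¬¬(R ∧ R) ∧ (Q ↔ R → Q))) = T, so the formula = F.
Row P=T, Q=F, R=T: ¬(P ⊕ Q) = F, ((R → Q) ∨ P → ¬¬(¬¬(R ∧ R) ∧ (Q ↔ R → Q))) = T, so the formula = T.
Row P=T, Q=F, R=F: ¬(P ⊕ Q) = F, ((R → Q) ∨ P → ¬¬(¬¬(R ∧ R) ∧ (Q ↔ R → Q))) = F, so the formula = F.
Row P=F, Q=T, R=T: ¬(P ⊕ Q) = F, ((R → Q) ∨ P → ¬¬(¬¬(R ∧ R) ∧ (Q ↔ R → Q))) = T, so the formula = T.
Row P=F, Q=T, R=F: ¬(P ⊕ Q) = F, ((R → Q) ∨ P → ¬¬(¬¬(R ∧ R) ∧ (Q ↔ R → Q))) = F, so the formula = F.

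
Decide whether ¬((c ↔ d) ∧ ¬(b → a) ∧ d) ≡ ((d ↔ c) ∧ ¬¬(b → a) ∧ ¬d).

a | b | c | d | φ | ψ
- | - | - | - | - | -
T | T | T | T | T | F
T | T | T | F | T | F
T | T | F | T | T | F
T | T | F | F | T | T
T | F | T | T | T | F
T | F | T | F | T | F
T | F | F | T | T | F
T | F | F | F | T | T
F | T | T | T | F | F
F | T | T | F | T | F
F | T | F | T | T | F
F | T | F | F | T | F
F | F | T | T | T | F
F | F | T | F | T | F
F | F | F | T | T | F
F | F | F | F | T | T
The columns differ at a=T, b=T, c=T, d=T (φ=T, ψ=F), so they are not equivalent.

not equivalent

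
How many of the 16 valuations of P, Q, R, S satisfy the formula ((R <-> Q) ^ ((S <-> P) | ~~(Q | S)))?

8

  P      Q      R      S       (R <-> Q)  (S <-> P)  (Q | S)  ~(Q | S)  ~~(Q | S)  ((S <-> P) | ~~(Q | S))    φ  
 True   True   True   True        True       True      True    False       True              True           False
 True   True   True  False        True      False      True    False       True              True           False
 True   True  False   True       False       True      True    False       True              True            True
 True   True  False  False       False      False      True    False       True              True            True
 True  False   True   True       False       True      True    False       True              True            True
 True  False   True  False       False      False     False     True      False             False           False
 True  False  False   True        True       True      True    False       True              True           False
 True  False  False  False        True      False     False     True      False             False            True
False   True   True   True        True      False      True    False       True              True           False
False   True   True  False        True       True      True    False       True              True           False
False   True  False   True       False      False      True    False       True              True            True
False   True  False  False       False       True      True    False       True              True            True
False  False   True   True       False      False      True    False       True              True            True
False  False   True  False       False       True     False     True      False              True            True
False  False  False   True        True      False      True    False       True              True           False
False  False  False  False        True       True     False     True      False              True           False
The formula is true on 8 of the 16 rows.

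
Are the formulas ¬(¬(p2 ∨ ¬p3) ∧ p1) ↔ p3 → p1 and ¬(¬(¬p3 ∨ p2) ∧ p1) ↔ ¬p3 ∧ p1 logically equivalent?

p1 | p2 | p3 || φ | ψ
T  | T  | T  || T | F
T  | T  | F  || T | T
T  | F  | T  || F | T
T  | F  | F  || T | T
F  | T  | T  || F | F
F  | T  | F  || T | F
F  | F  | T  || F | F
F  | F  | F  || T | F
The columns differ at p1=T, p2=T, p3=T (φ=T, ψ=F), so they are not equivalent.

not equivalent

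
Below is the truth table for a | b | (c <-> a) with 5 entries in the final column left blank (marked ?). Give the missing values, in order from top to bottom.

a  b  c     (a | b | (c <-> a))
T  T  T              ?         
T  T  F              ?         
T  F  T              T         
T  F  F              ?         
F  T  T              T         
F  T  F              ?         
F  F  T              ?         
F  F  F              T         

Row a=T, b=T, c=T: (c <-> a) = T, so (a | b | (c <-> a)) = T.
Row a=T, b=T, c=F: (c <-> a) = F, so (a | b | (c <-> a)) = T.
Row a=T, b=F, c=F: (c <-> a) = F, so (a | b | (c <-> a)) = T.
Row a=F, b=T, c=F: (c <-> a) = T, so (a | b | (c <-> a)) = T.
Row a=F, b=F, c=T: (c <-> a) = F, so (a | b | (c <-> a)) = F.

T, T, T, T, F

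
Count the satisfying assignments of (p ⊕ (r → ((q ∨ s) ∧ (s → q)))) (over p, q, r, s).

8

p | q | r | s | (q ∨ s) | (s → q) | ((q ∨ s) ∧ (s → q)) | (r → ((q ∨ s) ∧ (s → q))) | φ
- | - | - | - | ------- | ------- | ------------------- | ------------------------- | -
1 | 1 | 1 | 1 |    1    |    1    |          1          |             1             | 0
1 | 1 | 1 | 0 |    1    |    1    |          1          |             1             | 0
1 | 1 | 0 | 1 |    1    |    1    |          1          |             1             | 0
1 | 1 | 0 | 0 |    1    |    1    |          1          |             1             | 0
1 | 0 | 1 | 1 |    1    |    0    |          0          |             0             | 1
1 | 0 | 1 | 0 |    0    |    1    |          0          |             0             | 1
1 | 0 | 0 | 1 |    1    |    0    |          0          |             1             | 0
1 | 0 | 0 | 0 |    0    |    1    |          0          |             1             | 0
0 | 1 | 1 | 1 |    1    |    1    |          1          |             1             | 1
0 | 1 | 1 | 0 |    1    |    1    |          1          |             1             | 1
0 | 1 | 0 | 1 |    1    |    1    |          1          |             1             | 1
0 | 1 | 0 | 0 |    1    |    1    |          1          |             1             | 1
0 | 0 | 1 | 1 |    1    |    0    |          0          |             0             | 0
0 | 0 | 1 | 0 |    0    |    1    |          0          |             0             | 0
0 | 0 | 0 | 1 |    1    |    0    |          0          |             1             | 1
0 | 0 | 0 | 0 |    0    |    1    |          0          |             1             | 1
The formula is true on 8 of the 16 rows.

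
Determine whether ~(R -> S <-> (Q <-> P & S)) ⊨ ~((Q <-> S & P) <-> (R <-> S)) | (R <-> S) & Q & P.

no

P  Q  R  S  |  φ  ψ
T  T  T  T  |  F  T
T  T  T  F  |  F  F
T  T  F  T  |  F  T
T  T  F  F  |  T  T
T  F  T  T  |  T  T
T  F  T  F  |  T  T
T  F  F  T  |  T  F
T  F  F  F  |  F  F
F  T  T  T  |  T  T
F  T  T  F  |  F  F
F  T  F  T  |  T  F
F  T  F  F  |  T  T
F  F  T  T  |  F  F
F  F  T  F  |  T  T
F  F  F  T  |  F  T
F  F  F  F  |  F  F
At P=T, Q=F, R=F, S=T we have φ true but ψ false, so φ does not entail ψ.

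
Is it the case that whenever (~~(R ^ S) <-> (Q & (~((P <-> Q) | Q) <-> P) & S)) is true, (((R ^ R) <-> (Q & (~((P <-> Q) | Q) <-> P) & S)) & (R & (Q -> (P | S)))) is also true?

P  Q  R  S  |  φ  ψ
1  1  1  1  |  1  1
1  1  1  0  |  0  1
1  1  0  1  |  0  0
1  1  0  0  |  1  0
1  0  1  1  |  1  1
1  0  1  0  |  0  1
1  0  0  1  |  0  0
1  0  0  0  |  1  0
0  1  1  1  |  0  0
0  1  1  0  |  0  0
0  1  0  1  |  1  0
0  1  0  0  |  1  0
0  0  1  1  |  1  1
0  0  1  0  |  0  1
0  0  0  1  |  0  0
0  0  0  0  |  1  0
At P=1, Q=1, R=0, S=0 we have φ true but ψ false, so φ does not entail ψ.

no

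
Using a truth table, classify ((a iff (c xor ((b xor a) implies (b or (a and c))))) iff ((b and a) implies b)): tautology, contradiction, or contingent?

a | b | c | φ
- | - | - | -
F | F | F | F
F | F | T | T
F | T | F | F
F | T | T | T
T | F | F | F
T | F | T | F
T | T | F | T
T | T | T | F
3 of 8 rows are T, so the formula is contingent.

contingent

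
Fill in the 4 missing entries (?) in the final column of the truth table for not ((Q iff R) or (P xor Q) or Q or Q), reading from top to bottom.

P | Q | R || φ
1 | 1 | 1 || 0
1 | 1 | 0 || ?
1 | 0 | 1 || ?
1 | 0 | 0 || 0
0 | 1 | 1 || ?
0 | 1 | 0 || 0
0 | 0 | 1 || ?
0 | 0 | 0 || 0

Row P=1, Q=1, R=0: (Q iff R) = 0, (P xor Q) = 0, ((Q iff R) or (P xor Q) or Q or Q) = 1, so the formula = 0.
Row P=1, Q=0, R=1: (Q iff R) = 0, (P xor Q) = 1, ((Q iff R) or (P xor Q) or Q or Q) = 1, so the formula = 0.
Row P=0, Q=1, R=1: (Q iff R) = 1, (P xor Q) = 1, ((Q iff R) or (P xor Q) or Q or Q) = 1, so the formula = 0.
Row P=0, Q=0, R=1: (Q iff R) = 0, (P xor Q) = 0, ((Q iff R) or (P xor Q) or Q or Q) = 0, so the formula = 1.

0, 0, 0, 1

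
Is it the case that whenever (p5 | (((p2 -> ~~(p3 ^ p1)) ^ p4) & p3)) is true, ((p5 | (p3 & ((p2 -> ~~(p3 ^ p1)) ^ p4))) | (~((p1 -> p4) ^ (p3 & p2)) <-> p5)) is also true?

yes

  p1  |   p2  |   p3  |   p4  |   p5  |   φ   |   ψ  
----- | ----- | ----- | ----- | ----- | ----- | -----
 True |  True |  True |  True |  True |  True |  True
 True |  True |  True |  True | False |  True |  True
 True |  True |  True | False |  True |  True |  True
 True |  True |  True | False | False | False |  True
 True |  True | False |  True |  True |  True |  True
 True |  True | False |  True | False | False |  True
 True |  True | False | False |  True |  True |  True
 True |  True | False | False | False | False | False
 True | False |  True |  True |  True |  True |  True
 True | False |  True |  True | False | False |  True
 True | False |  True | False |  True |  True |  True
 True | False |  True | False | False |  True |  True
 True | False | False |  True |  True |  True |  True
 True | False | False |  True | False | False |  True
 True | False | False | False |  True |  True |  True
 True | False | False | False | False | False | False
False |  True |  True |  True |  True |  True |  True
False |  True |  True |  True | False | False | False
False |  True |  True | False |  True |  True |  True
False |  True |  True | False | False |  True |  True
False |  True | False |  True |  True |  True |  True
False |  True | False |  True | False | False |  True
False |  True | False | False |  True |  True |  True
False |  True | False | False | False | False |  True
False | False |  True |  True |  True |  True |  True
False | False |  True |  True | False | False |  True
False | False |  True | False |  True |  True |  True
False | False |  True | False | False |  True |  True
False | False | False |  True |  True |  True |  True
False | False | False |  True | False | False |  True
False | False | False | False |  True |  True |  True
False | False | False | False | False | False |  True
In every row where φ is true, ψ is also true, so φ ⊨ ψ.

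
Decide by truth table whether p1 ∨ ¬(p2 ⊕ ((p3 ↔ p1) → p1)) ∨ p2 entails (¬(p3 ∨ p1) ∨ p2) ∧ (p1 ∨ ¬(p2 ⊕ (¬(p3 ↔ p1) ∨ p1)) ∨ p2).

p1 | p2 | p3 || φ | ψ
1  | 1  | 1  || 1 | 1
1  | 1  | 0  || 1 | 1
1  | 0  | 1  || 1 | 0
1  | 0  | 0  || 1 | 0
0  | 1  | 1  || 1 | 1
0  | 1  | 0  || 1 | 1
0  | 0  | 1  || 0 | 0
0  | 0  | 0  || 1 | 1
At p1=1, p2=0, p3=1 we have φ true but ψ false, so φ does not entail ψ.

no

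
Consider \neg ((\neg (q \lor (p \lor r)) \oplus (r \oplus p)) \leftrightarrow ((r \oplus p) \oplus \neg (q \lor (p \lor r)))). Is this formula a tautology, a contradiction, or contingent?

p | q | r | (p \lor r) | (q \lor (p \lor r)) | \neg (q \lor (p \lor r)) | (r \oplus p) | φ
- | - | - | ---------- | ------------------- | ------------------------ | ------------ | -
F | F | F |     F      |          F          |            T             |      F       | F
F | F | T |     T      |          T          |            F             |      T       | F
F | T | F |     F      |          T          |            F             |      F       | F
F | T | T |     T      |          T          |            F             |      T       | F
T | F | F |     T      |          T          |            F             |      T       | F
T | F | T |     T      |          T          |            F             |      F       | F
T | T | F |     T      |          T          |            F             |      T       | F
T | T | T |     T      |          T          |            F             |      F       | F
Every row is F, so the formula is a contradiction.

contradiction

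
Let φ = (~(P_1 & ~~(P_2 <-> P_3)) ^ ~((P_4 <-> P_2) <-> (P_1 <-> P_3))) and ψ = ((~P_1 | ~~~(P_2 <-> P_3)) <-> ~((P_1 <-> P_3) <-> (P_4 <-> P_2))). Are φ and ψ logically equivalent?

P_1 | P_2 | P_3 | P_4 | φ | ψ
--- | --- | --- | --- | - | -
 T  |  T  |  T  |  T  | F | T
 T  |  T  |  T  |  F  | T | F
 T  |  T  |  F  |  T  | F | T
 T  |  T  |  F  |  F  | T | F
 T  |  F  |  T  |  T  | F | T
 T  |  F  |  T  |  F  | T | F
 T  |  F  |  F  |  T  | F | T
 T  |  F  |  F  |  F  | T | F
 F  |  T  |  T  |  T  | F | T
 F  |  T  |  T  |  F  | T | F
 F  |  T  |  F  |  T  | T | F
 F  |  T  |  F  |  F  | F | T
 F  |  F  |  T  |  T  | T | F
 F  |  F  |  T  |  F  | F | T
 F  |  F  |  F  |  T  | F | T
 F  |  F  |  F  |  F  | T | F
The columns differ at P_1=T, P_2=T, P_3=T, P_4=T (φ=F, ψ=T), so they are not equivalent.

not equivalent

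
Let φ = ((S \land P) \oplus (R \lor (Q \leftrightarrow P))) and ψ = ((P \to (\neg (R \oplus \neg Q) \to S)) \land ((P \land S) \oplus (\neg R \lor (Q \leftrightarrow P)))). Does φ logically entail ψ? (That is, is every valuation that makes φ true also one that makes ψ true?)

no

P | Q | R | S | φ | ψ
- | - | - | - | - | -
T | T | T | T | F | F
T | T | T | F | T | T
T | T | F | T | F | F
T | T | F | F | T | F
T | F | T | T | F | T
T | F | T | F | T | F
T | F | F | T | T | F
T | F | F | F | F | T
F | T | T | T | T | F
F | T | T | F | T | F
F | T | F | T | F | T
F | T | F | F | F | T
F | F | T | T | T | T
F | F | T | F | T | T
F | F | F | T | T | T
F | F | F | F | T | T
At P=T, Q=T, R=F, S=F we have φ true but ψ false, so φ does not entail ψ.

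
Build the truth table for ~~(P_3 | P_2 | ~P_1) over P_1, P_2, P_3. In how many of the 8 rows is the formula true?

7

P_1  P_2  P_3     ~P_1  (P_3 | P_2 | ~P_1)  ~(P_3 | P_2 | ~P_1)  ~~(P_3 | P_2 | ~P_1)
 F    F    F       T            T                    F                    T          
 F    F    T       T            T                    F                    T          
 F    T    F       T            T                    F                    T          
 F    T    T       T            T                    F                    T          
 T    F    F       F            F                    T                    F          
 T    F    T       F            T                    F                    T          
 T    T    F       F            T                    F                    T          
 T    T    T       F            T                    F                    T          
The formula is true on 7 of the 8 rows.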